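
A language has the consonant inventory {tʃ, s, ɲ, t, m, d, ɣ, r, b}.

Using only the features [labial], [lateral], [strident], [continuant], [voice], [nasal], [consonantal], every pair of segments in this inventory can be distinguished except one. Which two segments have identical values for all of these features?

On the given features, /r/ and /ɣ/ have an identical profile: [−labial], [−lateral], [−strident], [+continuant], [+voice], [−nasal], [+consonantal]. No other two segments in the inventory coincide on all 7 features. (They do differ in [sonorant], [coronal] and [dorsal], which are not among the given features.)

r, ɣ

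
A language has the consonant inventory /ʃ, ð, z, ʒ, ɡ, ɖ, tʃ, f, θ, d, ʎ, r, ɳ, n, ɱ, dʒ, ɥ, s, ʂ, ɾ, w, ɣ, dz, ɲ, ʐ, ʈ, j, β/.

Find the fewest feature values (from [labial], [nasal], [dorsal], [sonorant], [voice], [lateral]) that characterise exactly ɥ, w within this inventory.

Every target segment is [+labial], [+dorsal]; each remaining inventory member fails at least one of these. Each conjunct is needed — [+dorsal] alone would also admit /ɡ, ʎ, ɣ, ɲ, …/; [+labial] alone would also admit /f, ɱ, β/ — and no other single listed feature has exactly this extension, so two is the minimum.

[+labial, +dorsal]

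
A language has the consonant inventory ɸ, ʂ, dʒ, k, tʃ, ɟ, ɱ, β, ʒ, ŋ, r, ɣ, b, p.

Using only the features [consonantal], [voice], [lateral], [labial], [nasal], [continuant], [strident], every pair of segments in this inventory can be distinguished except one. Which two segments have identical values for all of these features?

ɣ, r

On the given features, /ɣ/ and /r/ have an identical profile: [+consonantal], [+voice], [−lateral], [−labial], [−nasal], [+continuant], [−strident]. No other two segments in the inventory coincide on all 7 features. (They do differ in [sonorant], [coronal] and [dorsal], which are not among the given features.)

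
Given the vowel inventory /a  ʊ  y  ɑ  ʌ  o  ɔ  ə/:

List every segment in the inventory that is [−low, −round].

ʌ, ə

Eliminate segments failing any feature: /a, ɑ/ are [+low]; /ʊ, y, o, ɔ/ are [+round]. The remaining /ʌ, ə/ satisfy [−low], [−round].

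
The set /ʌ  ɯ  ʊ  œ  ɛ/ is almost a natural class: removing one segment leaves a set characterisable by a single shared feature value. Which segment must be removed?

[tense] groups all but one: /ʊ, œ, ʌ, ɛ/ share [−tense] while /ɯ/ (high back unrounded vowel) alone is [+tense]. Removing any other segment would not leave a single-feature class that excludes it.

ɯ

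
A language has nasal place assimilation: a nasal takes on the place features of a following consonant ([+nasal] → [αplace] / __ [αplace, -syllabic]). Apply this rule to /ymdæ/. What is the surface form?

[yndæ]

In /ymdæ/, the nasal /m/ precedes /d/, which is [+coronal]. The nasal assimilates in place, becoming the [+coronal] nasal /n/. The surface form is [yndæ].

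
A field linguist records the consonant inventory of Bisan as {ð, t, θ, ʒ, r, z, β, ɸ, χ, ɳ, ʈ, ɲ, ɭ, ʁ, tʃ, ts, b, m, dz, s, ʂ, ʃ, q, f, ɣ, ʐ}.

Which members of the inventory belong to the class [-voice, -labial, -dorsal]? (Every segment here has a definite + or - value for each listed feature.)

Checking each segment against [-voice], [-labial], [-dorsal]: /t/ (voiceless alveolar stop), /θ/ (voiceless dental fricative), /ʈ/ (voiceless retroflex stop), /tʃ/ (voiceless postalveolar affricate), /ts/ (voiceless alveolar affricate), /s/ (voiceless alveolar fricative), among others, satisfy every feature; every other segment in the inventory fails at least one.

t, θ, ʈ, tʃ, ts, s, ʂ, ʃ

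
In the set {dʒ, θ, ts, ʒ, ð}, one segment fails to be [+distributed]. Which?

ts

/ʒ, θ, ð, dʒ/ are all [+distributed]; /ts/ (voiceless alveolar affricate) is [-distributed].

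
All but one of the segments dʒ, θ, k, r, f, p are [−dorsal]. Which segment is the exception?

/p, f, dʒ, θ, r/ are all [−dorsal]; /k/ (voiceless velar stop) is [+dorsal].

k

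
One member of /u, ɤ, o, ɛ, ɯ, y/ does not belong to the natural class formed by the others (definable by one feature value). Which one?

ɛ

[tense] groups all but one: /ɤ, u, o, ɯ, y/ share [+tense] while /ɛ/ (mid front unrounded lax vowel) alone is [−tense]. Removing any other segment would not leave a single-feature class that excludes it.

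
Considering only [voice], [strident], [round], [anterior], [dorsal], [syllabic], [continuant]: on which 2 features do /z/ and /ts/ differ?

/z/ is the voiced alveolar fricative and /ts/ is the voiceless alveolar affricate. Both are [+strident], [−round], [+anterior], [−dorsal], [−syllabic]. /z/ is [+voice] while /ts/ is [−voice]; /z/ is [+continuant] while /ts/ is [−continuant], so the distinguishing features are [voice], [continuant].

[voice], [continuant]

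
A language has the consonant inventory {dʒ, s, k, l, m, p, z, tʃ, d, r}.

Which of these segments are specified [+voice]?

The feature [voice] marks segments produced with vocal-fold vibration. In this inventory /dʒ, l, m, z, d, r/ have that property, so they are [+voice]; /s, k, p, tʃ/ are [−voice].

dʒ, l, m, z, d, r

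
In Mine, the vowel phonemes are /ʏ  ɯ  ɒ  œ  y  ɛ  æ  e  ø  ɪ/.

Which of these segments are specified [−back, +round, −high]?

œ, ø

Checking each segment against [−back], [+round], [−high]: /œ/ (mid front rounded lax vowel), /ø/ (mid front rounded tense vowel) satisfy every feature; every other segment in the inventory fails at least one.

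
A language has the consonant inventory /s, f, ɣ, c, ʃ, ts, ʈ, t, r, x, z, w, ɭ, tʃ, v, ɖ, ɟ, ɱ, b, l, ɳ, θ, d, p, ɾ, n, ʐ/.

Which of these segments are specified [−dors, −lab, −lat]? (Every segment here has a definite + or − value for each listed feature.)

Eliminate segments failing any feature: /f, v, ɱ, b, p/ are [+labial]; /ɣ, c, x, w, ɟ/ are [+dorsal]; /ɭ, l/ are [+lateral]. The remaining /s, ʃ, ts, ʈ, t, r, z, tʃ, ɖ, ɳ, θ, d, ɾ, n, ʐ/ satisfy [−dorsal], [−labial], [−lateral].

s, ʃ, ts, ʈ, t, r, z, tʃ, ɖ, ɳ, θ, d, ɾ, n, ʐ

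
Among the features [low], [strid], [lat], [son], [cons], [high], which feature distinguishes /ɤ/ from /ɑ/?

/ɤ/ is the mid back unrounded tense vowel and /ɑ/ is the low back unrounded vowel. Both are [−strident], [−lateral], [+sonorant], [−consonantal], [−high]. /ɤ/ is [−low] while /ɑ/ is [+low], so the distinguishing feature is [low].

[low]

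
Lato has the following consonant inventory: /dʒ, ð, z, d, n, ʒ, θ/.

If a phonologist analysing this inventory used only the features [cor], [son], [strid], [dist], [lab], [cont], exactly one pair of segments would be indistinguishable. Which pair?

Both /θ/ and /ð/ are [+coronal], [−sonorant], [−strident], [+distributed], [−labial], [+continuant]. Since the list omits [voice] — which does distinguish the voiceless dental fricative from the voiced dental fricative — this pair collapses; all other pairs remain distinct.

θ, ð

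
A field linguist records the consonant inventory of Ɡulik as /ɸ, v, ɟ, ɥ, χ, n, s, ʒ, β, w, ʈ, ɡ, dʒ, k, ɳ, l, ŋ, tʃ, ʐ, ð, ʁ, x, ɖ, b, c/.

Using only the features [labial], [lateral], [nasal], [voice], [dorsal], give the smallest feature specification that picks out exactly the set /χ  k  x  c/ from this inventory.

/χ, k, x, c/ are all [−voice], [+dorsal], and no other segment in the inventory matches both values. Dropping any one of them over-generates: [+dorsal] alone would also admit /ɟ, ɥ, w, ɡ, …/; [−voice] alone would also admit /ɸ, s, ʈ, tʃ/. No other single listed feature picks out exactly this set either, so fewer than two features will not do.

[−voice, +dorsal]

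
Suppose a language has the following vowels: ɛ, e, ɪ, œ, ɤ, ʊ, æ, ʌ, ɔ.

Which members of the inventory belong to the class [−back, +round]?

œ

Among the inventory, the [−back] segments are /ɛ, e, ɪ, œ, æ/.
Then [+round] leaves /œ/.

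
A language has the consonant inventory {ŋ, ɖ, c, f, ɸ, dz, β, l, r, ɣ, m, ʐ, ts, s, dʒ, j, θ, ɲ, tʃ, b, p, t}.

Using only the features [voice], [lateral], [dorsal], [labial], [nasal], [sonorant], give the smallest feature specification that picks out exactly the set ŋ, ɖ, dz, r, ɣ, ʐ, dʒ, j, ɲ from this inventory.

[+voice, -lateral, -labial]

/ŋ, ɖ, dz, r, ɣ, ʐ, dʒ, j, ɲ/ are all [+voice], [-lateral], [-labial], and no other segment in the inventory matches all three values. Dropping any one of them over-generates: [-lateral, -labial] alone would also admit /c, ts, s, θ, …/; [+voice, -labial] alone would also admit /l/; [+voice, -lateral] alone would also admit /β, m, b/. No other combination of two listed features picks out exactly this set either, so fewer than three features will not do.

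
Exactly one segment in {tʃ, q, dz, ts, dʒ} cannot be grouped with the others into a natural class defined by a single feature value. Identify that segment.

/dʒ, ts, dz, tʃ/ are all [+delayed release], but /q/ (voiceless uvular stop) is [-delayed release]. No other single segment can be removed to leave a set sharing one feature value that the removed segment lacks, so /q/ is the odd one out.

q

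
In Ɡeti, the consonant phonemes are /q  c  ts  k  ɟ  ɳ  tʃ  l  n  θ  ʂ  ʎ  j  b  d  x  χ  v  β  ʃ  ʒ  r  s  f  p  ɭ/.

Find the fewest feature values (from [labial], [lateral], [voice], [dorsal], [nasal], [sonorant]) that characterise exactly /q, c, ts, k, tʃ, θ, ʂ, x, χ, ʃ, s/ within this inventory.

[-voice, -labial]

Every target segment is [-voice], [-labial]; each remaining inventory member fails at least one of these. Each conjunct is needed — [-labial] alone would also admit /ɟ, ɳ, l, n, …/; [-voice] alone would also admit /f, p/ — and no other single listed feature has exactly this extension, so two is the minimum.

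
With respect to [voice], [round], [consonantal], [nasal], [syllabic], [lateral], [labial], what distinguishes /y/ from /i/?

[labial], [round]

/y/ (high front rounded tense vowel) and /i/ (high front unrounded tense vowel) agree on [+voice], [-consonantal], [-nasal], [+syllabic], [-lateral]. They differ on [labial] (/y/ [+], /i/ [-]), [round] (/y/ [+], /i/ [-]).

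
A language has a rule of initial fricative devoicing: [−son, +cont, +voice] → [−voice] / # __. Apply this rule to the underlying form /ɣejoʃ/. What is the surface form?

The only segment in the rule's environment that also matches [−son, +cont, +voice] is /ɣ/. Applying [−voice] turns the voiced velar fricative into /x/ (voiceless velar fricative), giving [xejoʃ].

[xejoʃ]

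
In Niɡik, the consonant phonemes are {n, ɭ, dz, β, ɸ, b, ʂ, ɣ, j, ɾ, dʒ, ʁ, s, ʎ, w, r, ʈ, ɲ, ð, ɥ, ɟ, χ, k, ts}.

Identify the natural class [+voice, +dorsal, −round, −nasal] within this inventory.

Checking each segment against [+voice], [+dorsal], [−round], [−nasal]: /ɣ/ (voiced velar fricative), /j/ (palatal glide), /ʁ/ (voiced uvular fricative), /ʎ/ (palatal lateral approximant), /ɟ/ (voiced palatal stop) satisfy every feature; every other segment in the inventory fails at least one.

ɣ, j, ʁ, ʎ, ɟ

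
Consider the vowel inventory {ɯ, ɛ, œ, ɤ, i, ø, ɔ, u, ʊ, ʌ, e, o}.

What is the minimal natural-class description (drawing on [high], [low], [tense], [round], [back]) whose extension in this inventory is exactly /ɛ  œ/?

[−back, −tense]

Every target segment is [−back], [−tense]; each remaining inventory member fails at least one of these. Each conjunct is needed — [−tense] alone would also admit /ɔ, ʊ, ʌ/; [−back] alone would also admit /i, ø, e/ — and no other single listed feature has exactly this extension, so two is the minimum.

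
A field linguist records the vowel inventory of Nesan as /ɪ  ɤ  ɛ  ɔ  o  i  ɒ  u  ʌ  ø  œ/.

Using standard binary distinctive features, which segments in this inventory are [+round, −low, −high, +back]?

ɔ, o

Eliminate segments failing any feature: /ɪ, ɤ, ɛ, i, ʌ/ are [−round]; /ɒ/ is [+low]; /u/ is [+high]; /ø, œ/ are [−back]. The remaining /ɔ, o/ satisfy [+round], [−low], [−high], [+back].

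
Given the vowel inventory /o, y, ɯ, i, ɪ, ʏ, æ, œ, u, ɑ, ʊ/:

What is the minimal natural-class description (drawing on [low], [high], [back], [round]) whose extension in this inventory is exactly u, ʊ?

Every target segment is [+high], [+back], [+round]; each remaining inventory member fails at least one of these. Each conjunct is needed — [+back, +round] alone would also admit /o/; [+high, +round] alone would also admit /y, ʏ/; [+high, +back] alone would also admit /ɯ/ — and no other combination of two listed features has exactly this extension, so three is the minimum.

[+high, +back, +round]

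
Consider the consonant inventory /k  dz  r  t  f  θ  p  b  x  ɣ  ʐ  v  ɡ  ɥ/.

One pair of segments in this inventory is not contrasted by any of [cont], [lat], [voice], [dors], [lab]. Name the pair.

On the given features, /r/ and /ʐ/ have an identical profile: [+continuant], [−lateral], [+voice], [−dorsal], [−labial]. No other two segments in the inventory coincide on all 5 features. (They do differ in [sonorant], [strident] and [anterior], which are not among the given features.)

r, ʐ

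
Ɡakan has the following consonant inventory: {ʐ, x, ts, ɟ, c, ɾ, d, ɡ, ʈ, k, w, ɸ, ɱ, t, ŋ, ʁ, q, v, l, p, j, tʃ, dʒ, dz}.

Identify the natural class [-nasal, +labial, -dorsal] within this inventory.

Among the inventory, the [-nasal] segments are /ʐ, x, ts, ɟ, c, ɾ, d, ɡ, ʈ, k, w, ɸ, t, ʁ, q, v, l, p, j, tʃ, dʒ, dz/.
Of those, [+labial] gives /w, ɸ, v, p/.
Then [-dorsal] leaves /ɸ, v, p/.

ɸ, v, p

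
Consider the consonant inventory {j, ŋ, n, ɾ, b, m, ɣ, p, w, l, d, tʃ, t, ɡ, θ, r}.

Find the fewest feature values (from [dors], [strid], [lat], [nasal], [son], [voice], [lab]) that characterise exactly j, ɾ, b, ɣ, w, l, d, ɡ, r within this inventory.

The class [+voice], [-nasal] has exactly /j, ɾ, b, ɣ, w, l, d, ɡ, r/ as its extension in this inventory. No smaller conjunction from the listed features achieves this: [-nasal] alone would also admit /p, tʃ, t, θ/; [+voice] alone would also admit /ŋ, n, m/; and checking the remaining single features turns up none with this extension.

[+voice, -nasal]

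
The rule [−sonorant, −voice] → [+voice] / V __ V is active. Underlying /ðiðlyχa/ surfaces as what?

The only segment in the rule's environment that also matches [−sonorant, −voice] is /χ/. Applying [+voice] turns the voiceless uvular fricative into /ʁ/ (voiced uvular fricative), giving [ðiðlyʁa].

[ðiðlyʁa]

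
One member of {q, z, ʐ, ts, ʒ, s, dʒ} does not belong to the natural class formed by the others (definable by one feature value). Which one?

q

[strident] (equivalently [coronal], [dorsal]) groups all but one: /s, dʒ, ʒ, ts, z, ʐ/ share [+strident] while /q/ (voiceless uvular stop) alone is [−strident]. Removing any other segment would not leave a single-feature class that excludes it.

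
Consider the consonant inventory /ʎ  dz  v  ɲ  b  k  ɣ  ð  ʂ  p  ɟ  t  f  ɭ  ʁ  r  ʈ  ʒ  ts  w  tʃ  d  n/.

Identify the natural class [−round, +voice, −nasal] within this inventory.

ʎ, dz, v, b, ɣ, ð, ɟ, ɭ, ʁ, r, ʒ, d

Checking each segment against [−round], [+voice], [−nasal]: /ʎ/ (palatal lateral approximant), /dz/ (voiced alveolar affricate), /v/ (voiced labiodental fricative), /b/ (voiced bilabial stop), /ɣ/ (voiced velar fricative), /ð/ (voiced dental fricative), among others, satisfy every feature; every other segment in the inventory fails at least one.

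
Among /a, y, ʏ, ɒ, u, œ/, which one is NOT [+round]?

/a/ is the low unrounded vowel, which is [-round]; the rest — /ʏ, u, y, ɒ, œ/ — are [+round].

a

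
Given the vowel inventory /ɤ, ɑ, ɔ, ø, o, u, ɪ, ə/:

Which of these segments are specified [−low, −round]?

Among the inventory, the [−low] segments are /ɤ, ɔ, ø, o, u, ɪ, ə/.
Within that set, [−round] leaves /ɤ, ɪ, ə/.

ɤ, ɪ, ə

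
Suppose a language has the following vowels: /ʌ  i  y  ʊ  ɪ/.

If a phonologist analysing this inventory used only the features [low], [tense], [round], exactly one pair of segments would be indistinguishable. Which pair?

ʌ, ɪ

/ʌ/ (mid back unrounded lax vowel) and /ɪ/ (high front unrounded lax vowel) are both [-low], [-tense], [-round], so none of the listed features separates them. (They do differ in [high] and [back], which are not among the given features.) Every other pair in the inventory differs on at least one listed feature.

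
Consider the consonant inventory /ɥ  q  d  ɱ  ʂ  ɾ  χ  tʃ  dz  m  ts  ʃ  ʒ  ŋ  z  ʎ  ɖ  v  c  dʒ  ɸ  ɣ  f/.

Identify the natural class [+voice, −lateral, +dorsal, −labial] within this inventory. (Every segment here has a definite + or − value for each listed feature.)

Among the inventory, the [+voice] segments are /ɥ, d, ɱ, ɾ, dz, m, ʒ, ŋ, z, ʎ, ɖ, v, dʒ, ɣ/.
Within that set, [−lateral] gives /ɥ, d, ɱ, ɾ, dz, m, ʒ, ŋ, z, ɖ, v, dʒ, ɣ/.
Then [+dorsal] gives /ɥ, ŋ, ɣ/.
Intersecting with [−labial] leaves /ŋ, ɣ/.

ŋ, ɣ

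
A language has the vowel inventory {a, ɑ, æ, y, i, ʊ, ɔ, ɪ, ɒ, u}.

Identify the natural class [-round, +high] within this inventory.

i, ɪ

Eliminate segments failing any feature: /a, ɑ, æ/ are [-high]; /y, ʊ, ɔ, ɒ, u/ are [+round]. The remaining /i, ɪ/ satisfy [-round], [+high].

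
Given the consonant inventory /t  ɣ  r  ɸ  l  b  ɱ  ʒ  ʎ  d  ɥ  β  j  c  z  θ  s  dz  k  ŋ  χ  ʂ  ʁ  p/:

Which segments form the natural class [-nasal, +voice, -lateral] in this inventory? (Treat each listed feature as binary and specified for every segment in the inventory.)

Checking each segment against [-nasal], [+voice], [-lateral]: /ɣ/ (voiced velar fricative), /r/ (alveolar trill), /b/ (voiced bilabial stop), /ʒ/ (voiced postalveolar fricative), /d/ (voiced alveolar stop), /ɥ/ (labial-palatal glide), among others, satisfy every feature; every other segment in the inventory fails at least one.

ɣ, r, b, ʒ, d, ɥ, β, j, z, dz, ʁ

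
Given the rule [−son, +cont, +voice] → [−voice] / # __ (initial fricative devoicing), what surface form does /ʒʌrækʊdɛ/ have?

The only segment in the rule's environment that also matches [−son, +cont, +voice] is /ʒ/. Applying [−voice] turns the voiced postalveolar fricative into /ʃ/ (voiceless postalveolar fricative), giving [ʃʌrækʊdɛ].

[ʃʌrækʊdɛ]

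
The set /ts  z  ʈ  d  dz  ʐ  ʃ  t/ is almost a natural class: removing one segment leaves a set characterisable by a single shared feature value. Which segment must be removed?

[distributed] groups all but one: /ts, t, ʈ, ʐ, d, dz, z/ share [−distributed] while /ʃ/ (voiceless postalveolar fricative) alone is [+distributed]. Removing any other segment would not leave a single-feature class that excludes it.

ʃ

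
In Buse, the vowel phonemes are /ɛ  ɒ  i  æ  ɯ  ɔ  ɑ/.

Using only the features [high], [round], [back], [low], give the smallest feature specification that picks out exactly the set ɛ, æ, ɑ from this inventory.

[−high, −round]

The class [−high], [−round] has exactly /ɛ, æ, ɑ/ as its extension in this inventory. No smaller conjunction from the listed features achieves this: [−round] alone would also admit /i, ɯ/; [−high] alone would also admit /ɒ, ɔ/; and checking the remaining single features turns up none with this extension.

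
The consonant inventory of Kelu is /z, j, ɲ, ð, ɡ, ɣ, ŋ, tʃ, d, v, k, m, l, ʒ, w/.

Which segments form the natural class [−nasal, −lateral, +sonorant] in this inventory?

Among the inventory, the [−nasal] segments are /z, j, ð, ɡ, ɣ, tʃ, d, v, k, l, ʒ, w/.
Then [−lateral] gives /z, j, ð, ɡ, ɣ, tʃ, d, v, k, ʒ, w/.
Among these, [+sonorant] leaves /j, w/.

j, w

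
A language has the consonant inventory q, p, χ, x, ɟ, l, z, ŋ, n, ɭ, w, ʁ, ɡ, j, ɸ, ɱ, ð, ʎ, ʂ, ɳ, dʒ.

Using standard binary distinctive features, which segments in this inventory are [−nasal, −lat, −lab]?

Eliminate segments failing any feature: /p, w, ɸ/ are [+labial]; /l, ɭ, ʎ/ are [+lateral]; /ŋ, n, ɱ, ɳ/ are [+nasal]. The remaining /q, χ, x, ɟ, z, ʁ, ɡ, j, ð, ʂ, dʒ/ satisfy [−nasal], [−lateral], [−labial].

q, χ, x, ɟ, z, ʁ, ɡ, j, ð, ʂ, dʒ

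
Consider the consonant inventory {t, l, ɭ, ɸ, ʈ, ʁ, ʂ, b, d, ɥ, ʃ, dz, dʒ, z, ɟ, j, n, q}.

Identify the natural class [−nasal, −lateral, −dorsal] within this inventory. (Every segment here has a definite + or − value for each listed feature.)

t, ɸ, ʈ, ʂ, b, d, ʃ, dz, dʒ, z

Eliminate segments failing any feature: /l, ɭ/ are [+lateral]; /ʁ, ɥ, ɟ, j, q/ are [+dorsal]; /n/ is [+nasal]. The remaining /t, ɸ, ʈ, ʂ, b, d, ʃ, dz, dʒ, z/ satisfy [−nasal], [−lateral], [−dorsal].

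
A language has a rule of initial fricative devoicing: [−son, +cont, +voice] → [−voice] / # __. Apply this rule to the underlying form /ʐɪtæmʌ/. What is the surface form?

[ʂɪtæmʌ]

/ʐ/ satisfies [−son, +cont, +voice] and sits in # __. The [−voice] counterpart of the voiced retroflex fricative is /ʂ/. Other segments in /ʐɪtæmʌ/ either fail the structural description or are not in the environment, so the surface form is [ʂɪtæmʌ].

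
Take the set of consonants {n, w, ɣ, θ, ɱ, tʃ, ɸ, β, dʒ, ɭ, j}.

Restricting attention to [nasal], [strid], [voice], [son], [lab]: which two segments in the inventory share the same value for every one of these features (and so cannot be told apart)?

j, ɭ

/j/ (palatal glide) and /ɭ/ (retroflex lateral approximant) are both [-nasal], [-strident], [+voice], [+sonorant], [-labial], so none of the listed features separates them. (They do differ in [lateral] and [dorsal], which are not among the given features.) Every other pair in the inventory differs on at least one listed feature.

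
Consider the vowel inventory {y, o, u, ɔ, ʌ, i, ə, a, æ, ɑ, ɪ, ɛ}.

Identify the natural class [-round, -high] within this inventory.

Checking each segment against [-round], [-high]: /ʌ/ (mid back unrounded lax vowel), /ə/ (mid central vowel (schwa)), /a/ (low unrounded vowel), /æ/ (low front unrounded vowel), /ɑ/ (low back unrounded vowel), /ɛ/ (mid front unrounded lax vowel) satisfy every feature; every other segment in the inventory fails at least one.

ʌ, ə, a, æ, ɑ, ɛ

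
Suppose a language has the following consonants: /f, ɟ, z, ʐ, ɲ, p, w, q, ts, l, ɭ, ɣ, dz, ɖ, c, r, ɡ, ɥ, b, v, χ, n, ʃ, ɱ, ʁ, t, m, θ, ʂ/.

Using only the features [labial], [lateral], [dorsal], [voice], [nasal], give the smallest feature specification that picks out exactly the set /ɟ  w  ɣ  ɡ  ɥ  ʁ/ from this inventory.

The class [+voice], [-nasal], [+dorsal] has exactly /ɟ, w, ɣ, ɡ, ɥ, ʁ/ as its extension in this inventory. No smaller conjunction from the listed features achieves this: [-nasal, +dorsal] alone would also admit /q, c, χ/; [+voice, +dorsal] alone would also admit /ɲ/; [+voice, -nasal] alone would also admit /z, ʐ, l, ɭ, …/; and checking the remaining two-feature bundles turns up none with this extension.

[+voice, -nasal, +dorsal]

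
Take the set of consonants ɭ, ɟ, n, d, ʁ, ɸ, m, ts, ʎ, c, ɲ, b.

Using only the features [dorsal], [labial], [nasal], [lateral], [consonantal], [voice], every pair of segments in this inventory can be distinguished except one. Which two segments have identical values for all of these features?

/ʁ/ (voiced uvular fricative) and /ɟ/ (voiced palatal stop) are both [+dorsal], [-labial], [-nasal], [-lateral], [+consonantal], [+voice], so none of the listed features separates them. (They do differ in [continuant], [high] and [back], which are not among the given features.) Every other pair in the inventory differs on at least one listed feature.

ʁ, ɟ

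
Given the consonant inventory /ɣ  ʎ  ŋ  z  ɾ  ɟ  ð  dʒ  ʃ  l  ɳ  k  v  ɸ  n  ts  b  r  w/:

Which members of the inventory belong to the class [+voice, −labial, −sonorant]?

Checking each segment against [+voice], [−labial], [−sonorant]: /ɣ/ (voiced velar fricative), /z/ (voiced alveolar fricative), /ɟ/ (voiced palatal stop), /ð/ (voiced dental fricative), /dʒ/ (voiced postalveolar affricate) satisfy every feature; every other segment in the inventory fails at least one.

ɣ, z, ɟ, ð, dʒ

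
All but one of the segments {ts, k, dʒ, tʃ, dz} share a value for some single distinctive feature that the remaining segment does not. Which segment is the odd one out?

/dz, dʒ, ts, tʃ/ are all [+delayed release], but /k/ (voiceless velar stop) is [−delayed release]. No other single segment can be removed to leave a set sharing one feature value that the removed segment lacks, so /k/ is the odd one out.

k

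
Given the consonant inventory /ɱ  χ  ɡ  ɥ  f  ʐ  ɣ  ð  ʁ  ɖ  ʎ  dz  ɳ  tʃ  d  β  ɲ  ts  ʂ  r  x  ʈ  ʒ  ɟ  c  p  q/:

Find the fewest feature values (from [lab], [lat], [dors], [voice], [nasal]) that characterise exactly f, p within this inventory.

[-voice, +lab]

The class [-voice], [+labial] has exactly /f, p/ as its extension in this inventory. No smaller conjunction from the listed features achieves this: [+labial] alone would also admit /ɱ, ɥ, β/; [-voice] alone would also admit /χ, tʃ, ts, ʂ, …/; and checking the remaining single features turns up none with this extension.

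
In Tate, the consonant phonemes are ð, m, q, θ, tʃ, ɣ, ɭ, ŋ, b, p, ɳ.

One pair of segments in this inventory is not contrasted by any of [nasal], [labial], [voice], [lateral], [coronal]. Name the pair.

θ, tʃ

On the given features, /θ/ and /tʃ/ have an identical profile: [-nasal], [-labial], [-voice], [-lateral], [+coronal]. No other two segments in the inventory coincide on all 5 features. (They do differ in [continuant], [strident] and [anterior], which are not among the given features.)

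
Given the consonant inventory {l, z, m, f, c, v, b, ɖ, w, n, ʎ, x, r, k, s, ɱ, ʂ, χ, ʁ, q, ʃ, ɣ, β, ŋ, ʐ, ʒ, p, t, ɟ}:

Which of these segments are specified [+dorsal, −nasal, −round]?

c, ʎ, x, k, χ, ʁ, q, ɣ, ɟ

Checking each segment against [+dorsal], [−nasal], [−round]: /c/ (voiceless palatal stop), /ʎ/ (palatal lateral approximant), /x/ (voiceless velar fricative), /k/ (voiceless velar stop), /χ/ (voiceless uvular fricative), /ʁ/ (voiced uvular fricative), among others, satisfy every feature; every other segment in the inventory fails at least one.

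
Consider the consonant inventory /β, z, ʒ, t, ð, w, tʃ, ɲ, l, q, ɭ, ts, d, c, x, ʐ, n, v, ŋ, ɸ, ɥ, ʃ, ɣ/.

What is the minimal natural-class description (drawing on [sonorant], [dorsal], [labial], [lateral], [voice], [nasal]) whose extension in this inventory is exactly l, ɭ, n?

[+sonorant, −dorsal]

/l, ɭ, n/ are all [+sonorant], [−dorsal], and no other segment in the inventory matches both values. Dropping any one of them over-generates: [−dorsal] alone would also admit /β, z, ʒ, t, …/; [+sonorant] alone would also admit /w, ɲ, ŋ, ɥ/. No other single listed feature picks out exactly this set either, so fewer than two features will not do.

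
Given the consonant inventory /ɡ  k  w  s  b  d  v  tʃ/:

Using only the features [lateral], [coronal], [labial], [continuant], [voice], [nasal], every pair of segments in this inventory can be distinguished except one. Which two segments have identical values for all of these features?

Both /w/ and /v/ are [−lateral], [−coronal], [+labial], [+continuant], [+voice], [−nasal]. Since the list omits [sonorant], [round] and [dorsal] — which do distinguish the labial-velar glide from the voiced labiodental fricative — this pair collapses; all other pairs remain distinct.

w, v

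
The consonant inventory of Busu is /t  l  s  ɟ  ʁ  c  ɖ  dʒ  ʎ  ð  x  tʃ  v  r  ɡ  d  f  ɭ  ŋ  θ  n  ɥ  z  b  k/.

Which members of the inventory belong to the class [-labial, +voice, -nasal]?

Eliminate segments failing any feature: /t, s, c, x, tʃ, θ, k/ are [-voice]; /v, f, ɥ, b/ are [+labial]; /ŋ, n/ are [+nasal]. The remaining /l, ɟ, ʁ, ɖ, dʒ, ʎ, ð, r, ɡ, d, ɭ, z/ satisfy [-labial], [+voice], [-nasal].

l, ɟ, ʁ, ɖ, dʒ, ʎ, ð, r, ɡ, d, ɭ, z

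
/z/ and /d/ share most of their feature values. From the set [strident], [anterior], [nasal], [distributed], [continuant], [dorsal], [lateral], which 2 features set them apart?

[continuant], [strident]

/z/ (voiced alveolar fricative) and /d/ (voiced alveolar stop) agree on [+anterior], [−nasal], [−distributed], [−dorsal], [−lateral]. They differ on [continuant] (/z/ [+], /d/ [−]), [strident] (/z/ [+], /d/ [−]).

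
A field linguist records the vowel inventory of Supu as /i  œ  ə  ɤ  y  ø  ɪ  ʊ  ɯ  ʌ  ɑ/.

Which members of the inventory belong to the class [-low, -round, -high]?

Eliminate segments failing any feature: /i, ɪ, ɯ/ are [+high]; /œ, y, ø, ʊ/ are [+round]; /ɑ/ is [+low]. The remaining /ə, ɤ, ʌ/ satisfy [-low], [-round], [-high].

ə, ɤ, ʌ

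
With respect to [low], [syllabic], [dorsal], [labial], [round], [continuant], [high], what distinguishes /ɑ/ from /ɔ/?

[labial], [round], [low]

/ɑ/ (low back unrounded vowel) and /ɔ/ (mid back rounded lax vowel) agree on [+syllabic], [+dorsal], [+continuant], [-high]. They differ on [labial] (/ɑ/ [-], /ɔ/ [+]), [round] (/ɑ/ [-], /ɔ/ [+]), [low] (/ɑ/ [+], /ɔ/ [-]).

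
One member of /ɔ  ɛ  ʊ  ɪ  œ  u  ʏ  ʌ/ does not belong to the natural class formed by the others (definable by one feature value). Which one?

The remaining segments after removing /u/ share [−tense]; /u/ (high back rounded tense vowel) is [+tense]. For every other candidate removal, the leftover set fails to share any single feature value that the removed segment lacks.

u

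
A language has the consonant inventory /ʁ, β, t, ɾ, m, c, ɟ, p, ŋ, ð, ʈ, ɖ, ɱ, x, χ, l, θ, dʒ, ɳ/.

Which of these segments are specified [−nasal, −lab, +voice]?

ʁ, ɾ, ɟ, ð, ɖ, l, dʒ

Checking each segment against [−nasal], [−labial], [+voice]: /ʁ/ (voiced uvular fricative), /ɾ/ (alveolar tap), /ɟ/ (voiced palatal stop), /ð/ (voiced dental fricative), /ɖ/ (voiced retroflex stop), /l/ (alveolar lateral approximant), among others, satisfy every feature; every other segment in the inventory fails at least one.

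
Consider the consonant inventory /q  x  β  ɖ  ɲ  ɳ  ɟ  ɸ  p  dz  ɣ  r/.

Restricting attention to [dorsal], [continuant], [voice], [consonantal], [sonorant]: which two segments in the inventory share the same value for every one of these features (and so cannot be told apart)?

dz, ɖ

/dz/ (voiced alveolar affricate) and /ɖ/ (voiced retroflex stop) are both [-dorsal], [-continuant], [+voice], [+consonantal], [-sonorant], so none of the listed features separates them. (They do differ in [strident], [delayed release] and [anterior], which are not among the given features.) Every other pair in the inventory differs on at least one listed feature.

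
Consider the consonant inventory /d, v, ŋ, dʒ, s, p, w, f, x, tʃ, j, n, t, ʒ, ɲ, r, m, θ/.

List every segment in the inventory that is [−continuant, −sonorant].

First, the [−continuant] segments are /d, ŋ, dʒ, p, tʃ, n, t, ɲ, m/.
Within that set, [−sonorant] leaves /d, dʒ, p, tʃ, t/.

d, dʒ, p, tʃ, t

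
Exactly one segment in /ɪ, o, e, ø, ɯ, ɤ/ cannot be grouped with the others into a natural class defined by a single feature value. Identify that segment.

ɪ

/e, ø, o, ɤ, ɯ/ are all [+tense], but /ɪ/ (high front unrounded lax vowel) is [-tense]. No other single segment can be removed to leave a set sharing one feature value that the removed segment lacks, so /ɪ/ is the odd one out.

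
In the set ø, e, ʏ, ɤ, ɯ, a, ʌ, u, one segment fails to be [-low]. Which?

/a/ is the low unrounded vowel, which is [+low]; the rest — /ɯ, ʌ, e, u, ø, ɤ, ʏ/ — are [-low].

a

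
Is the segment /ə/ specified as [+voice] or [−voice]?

/ə/ is the mid central vowel (schwa). The feature [voice] marks segments produced with vocal-fold vibration; /ə/ has this property, so it is [+voice].

[+voice]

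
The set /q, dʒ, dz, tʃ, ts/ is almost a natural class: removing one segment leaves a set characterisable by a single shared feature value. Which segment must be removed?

The remaining segments after removing /q/ share [+delayed release]; /q/ (voiceless uvular stop) is [−delayed release]. For every other candidate removal, the leftover set fails to share any single feature value that the removed segment lacks.

q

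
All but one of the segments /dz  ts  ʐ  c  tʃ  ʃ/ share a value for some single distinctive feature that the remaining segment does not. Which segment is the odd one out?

c

[strident] (equivalently [dorsal]) groups all but one: /ʐ, dz, ts, tʃ, ʃ/ share [+strident] while /c/ (voiceless palatal stop) alone is [−strident]. Removing any other segment would not leave a single-feature class that excludes it.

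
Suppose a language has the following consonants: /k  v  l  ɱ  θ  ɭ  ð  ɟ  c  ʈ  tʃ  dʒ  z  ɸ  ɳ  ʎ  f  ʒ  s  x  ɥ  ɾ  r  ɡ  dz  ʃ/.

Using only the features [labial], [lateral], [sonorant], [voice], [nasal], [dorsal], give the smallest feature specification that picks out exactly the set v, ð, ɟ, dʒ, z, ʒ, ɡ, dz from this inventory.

[-sonorant, +voice]

/v, ð, ɟ, dʒ, z, ʒ, ɡ, dz/ are all [-sonorant], [+voice], and no other segment in the inventory matches both values. Dropping any one of them over-generates: [+voice] alone would also admit /l, ɱ, ɭ, ɳ, …/; [-sonorant] alone would also admit /k, θ, c, ʈ, …/. No other single listed feature picks out exactly this set either, so fewer than two features will not do.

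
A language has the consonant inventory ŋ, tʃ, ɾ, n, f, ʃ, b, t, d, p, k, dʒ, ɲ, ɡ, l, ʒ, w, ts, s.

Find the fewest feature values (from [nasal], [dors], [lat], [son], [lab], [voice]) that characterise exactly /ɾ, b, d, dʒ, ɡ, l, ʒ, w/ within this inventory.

The class [+voice], [−nasal] has exactly /ɾ, b, d, dʒ, ɡ, l, ʒ, w/ as its extension in this inventory. No smaller conjunction from the listed features achieves this: [−nasal] alone would also admit /tʃ, f, ʃ, t, …/; [+voice] alone would also admit /ŋ, n, ɲ/; and checking the remaining single features turns up none with this extension.

[+voice, −nasal]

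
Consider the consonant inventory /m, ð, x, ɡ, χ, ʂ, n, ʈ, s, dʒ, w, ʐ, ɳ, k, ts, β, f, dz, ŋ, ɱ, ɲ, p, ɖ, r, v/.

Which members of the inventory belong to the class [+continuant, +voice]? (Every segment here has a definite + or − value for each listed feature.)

ð, w, ʐ, β, r, v

Among the inventory, the [+continuant] segments are /ð, x, χ, ʂ, s, w, ʐ, β, f, r, v/.
Of those, [+voice] leaves /ð, w, ʐ, β, r, v/.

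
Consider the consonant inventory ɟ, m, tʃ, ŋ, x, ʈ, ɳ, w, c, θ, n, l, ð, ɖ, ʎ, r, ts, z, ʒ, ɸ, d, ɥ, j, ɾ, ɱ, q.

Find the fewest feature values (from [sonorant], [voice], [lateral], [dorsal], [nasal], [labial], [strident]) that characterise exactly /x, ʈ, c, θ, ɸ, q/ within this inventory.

[−voice, −strident]

/x, ʈ, c, θ, ɸ, q/ are all [−voice], [−strident], and no other segment in the inventory matches both values. Dropping any one of them over-generates: [−strident] alone would also admit /ɟ, m, ŋ, ɳ, …/; [−voice] alone would also admit /tʃ, ts/. No other single listed feature picks out exactly this set either, so fewer than two features will not do.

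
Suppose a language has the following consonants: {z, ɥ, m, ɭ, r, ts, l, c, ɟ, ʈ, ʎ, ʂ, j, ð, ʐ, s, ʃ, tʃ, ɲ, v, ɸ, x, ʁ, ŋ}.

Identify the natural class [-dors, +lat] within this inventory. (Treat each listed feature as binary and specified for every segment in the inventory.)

ɭ, l

Checking each segment against [-dorsal], [+lateral]: /ɭ/ (retroflex lateral approximant), /l/ (alveolar lateral approximant) satisfy every feature; every other segment in the inventory fails at least one.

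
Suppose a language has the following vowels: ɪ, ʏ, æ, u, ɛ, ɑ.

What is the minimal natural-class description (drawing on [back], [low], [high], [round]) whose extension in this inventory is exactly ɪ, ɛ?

[−low, −round]

The class [−low], [−round] has exactly /ɪ, ɛ/ as its extension in this inventory. No smaller conjunction from the listed features achieves this: [−round] alone would also admit /æ, ɑ/; [−low] alone would also admit /ʏ, u/; and checking the remaining single features turns up none with this extension.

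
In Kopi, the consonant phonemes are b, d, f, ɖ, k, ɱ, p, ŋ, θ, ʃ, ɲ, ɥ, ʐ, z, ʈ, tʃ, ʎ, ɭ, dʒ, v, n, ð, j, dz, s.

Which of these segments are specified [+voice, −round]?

b, d, ɖ, ɱ, ŋ, ɲ, ʐ, z, ʎ, ɭ, dʒ, v, n, ð, j, dz

Checking each segment against [+voice], [−round]: /b/ (voiced bilabial stop), /d/ (voiced alveolar stop), /ɖ/ (voiced retroflex stop), /ɱ/ (labiodental nasal), /ŋ/ (velar nasal), /ɲ/ (palatal nasal), among others, satisfy every feature; every other segment in the inventory fails at least one.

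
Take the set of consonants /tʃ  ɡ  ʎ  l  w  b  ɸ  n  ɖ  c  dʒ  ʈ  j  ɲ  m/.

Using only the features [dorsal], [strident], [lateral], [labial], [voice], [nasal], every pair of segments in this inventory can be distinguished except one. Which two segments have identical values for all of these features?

Both /j/ and /ɡ/ are [+dorsal], [-strident], [-lateral], [-labial], [+voice], [-nasal]. Since the list omits [sonorant], [continuant] and [back] — which do distinguish the palatal glide from the voiced velar stop — this pair collapses; all other pairs remain distinct.

j, ɡ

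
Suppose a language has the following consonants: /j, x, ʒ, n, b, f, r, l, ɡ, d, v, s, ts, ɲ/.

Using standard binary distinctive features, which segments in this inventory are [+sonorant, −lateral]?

j, n, r, ɲ

First, the [+sonorant] segments are /j, n, r, l, ɲ/.
Intersecting with [−lateral] leaves /j, n, r, ɲ/.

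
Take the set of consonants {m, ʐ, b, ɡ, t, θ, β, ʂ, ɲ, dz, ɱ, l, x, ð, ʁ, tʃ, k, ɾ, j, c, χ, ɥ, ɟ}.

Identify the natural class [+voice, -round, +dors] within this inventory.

First, the [+voice] segments are /m, ʐ, b, ɡ, β, ɲ, dz, ɱ, l, ð, ʁ, ɾ, j, ɥ, ɟ/.
Then [-round] gives /m, ʐ, b, ɡ, β, ɲ, dz, ɱ, l, ð, ʁ, ɾ, j, ɟ/.
Then [+dorsal] leaves /ɡ, ɲ, ʁ, j, ɟ/.

ɡ, ɲ, ʁ, j, ɟ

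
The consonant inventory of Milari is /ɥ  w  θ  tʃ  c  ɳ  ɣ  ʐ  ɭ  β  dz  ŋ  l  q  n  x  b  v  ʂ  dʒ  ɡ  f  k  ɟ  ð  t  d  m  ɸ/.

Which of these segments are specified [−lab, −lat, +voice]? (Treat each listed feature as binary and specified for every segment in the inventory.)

ɳ, ɣ, ʐ, dz, ŋ, n, dʒ, ɡ, ɟ, ð, d

Eliminate segments failing any feature: /ɥ, w, β, b, v, f, m, ɸ/ are [+labial]; /θ, tʃ, c, q, x, ʂ, k, t/ are [−voice]; /ɭ, l/ are [+lateral]. The remaining /ɳ, ɣ, ʐ, dz, ŋ, n, dʒ, ɡ, ɟ, ð, d/ satisfy [−labial], [−lateral], [+voice].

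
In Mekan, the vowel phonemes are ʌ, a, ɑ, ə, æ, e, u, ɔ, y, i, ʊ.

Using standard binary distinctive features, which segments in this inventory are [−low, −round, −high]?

ʌ, ə, e

Eliminate segments failing any feature: /a, ɑ, æ/ are [+low]; /u, ɔ, y, ʊ/ are [+round]; /i/ is [+high]. The remaining /ʌ, ə, e/ satisfy [−low], [−round], [−high].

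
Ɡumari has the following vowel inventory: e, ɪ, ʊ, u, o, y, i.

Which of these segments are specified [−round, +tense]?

Checking each segment against [−round], [+tense]: /e/ (mid front unrounded tense vowel), /i/ (high front unrounded tense vowel) satisfy every feature; every other segment in the inventory fails at least one.

e, i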